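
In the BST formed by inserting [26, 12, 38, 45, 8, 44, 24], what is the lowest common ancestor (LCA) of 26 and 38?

Tree insertion order: [26, 12, 38, 45, 8, 44, 24]
Tree (level-order array): [26, 12, 38, 8, 24, None, 45, None, None, None, None, 44]
In a BST, the LCA of p=26, q=38 is the first node v on the
root-to-leaf path with p <= v <= q (go left if both < v, right if both > v).
Walk from root:
  at 26: 26 <= 26 <= 38, this is the LCA
LCA = 26


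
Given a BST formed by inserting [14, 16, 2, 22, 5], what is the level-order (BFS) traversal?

Tree insertion order: [14, 16, 2, 22, 5]
Tree (level-order array): [14, 2, 16, None, 5, None, 22]
BFS from the root, enqueuing left then right child of each popped node:
  queue [14] -> pop 14, enqueue [2, 16], visited so far: [14]
  queue [2, 16] -> pop 2, enqueue [5], visited so far: [14, 2]
  queue [16, 5] -> pop 16, enqueue [22], visited so far: [14, 2, 16]
  queue [5, 22] -> pop 5, enqueue [none], visited so far: [14, 2, 16, 5]
  queue [22] -> pop 22, enqueue [none], visited so far: [14, 2, 16, 5, 22]
Result: [14, 2, 16, 5, 22]


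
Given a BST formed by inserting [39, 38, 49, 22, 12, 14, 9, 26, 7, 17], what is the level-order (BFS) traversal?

Tree insertion order: [39, 38, 49, 22, 12, 14, 9, 26, 7, 17]
Tree (level-order array): [39, 38, 49, 22, None, None, None, 12, 26, 9, 14, None, None, 7, None, None, 17]
BFS from the root, enqueuing left then right child of each popped node:
  queue [39] -> pop 39, enqueue [38, 49], visited so far: [39]
  queue [38, 49] -> pop 38, enqueue [22], visited so far: [39, 38]
  queue [49, 22] -> pop 49, enqueue [none], visited so far: [39, 38, 49]
  queue [22] -> pop 22, enqueue [12, 26], visited so far: [39, 38, 49, 22]
  queue [12, 26] -> pop 12, enqueue [9, 14], visited so far: [39, 38, 49, 22, 12]
  queue [26, 9, 14] -> pop 26, enqueue [none], visited so far: [39, 38, 49, 22, 12, 26]
  queue [9, 14] -> pop 9, enqueue [7], visited so far: [39, 38, 49, 22, 12, 26, 9]
  queue [14, 7] -> pop 14, enqueue [17], visited so far: [39, 38, 49, 22, 12, 26, 9, 14]
  queue [7, 17] -> pop 7, enqueue [none], visited so far: [39, 38, 49, 22, 12, 26, 9, 14, 7]
  queue [17] -> pop 17, enqueue [none], visited so far: [39, 38, 49, 22, 12, 26, 9, 14, 7, 17]
Result: [39, 38, 49, 22, 12, 26, 9, 14, 7, 17]


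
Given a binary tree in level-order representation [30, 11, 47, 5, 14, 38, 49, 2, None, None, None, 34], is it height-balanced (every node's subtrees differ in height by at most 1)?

Tree (level-order array): [30, 11, 47, 5, 14, 38, 49, 2, None, None, None, 34]
Definition: a tree is height-balanced if, at every node, |h(left) - h(right)| <= 1 (empty subtree has height -1).
Bottom-up per-node check:
  node 2: h_left=-1, h_right=-1, diff=0 [OK], height=0
  node 5: h_left=0, h_right=-1, diff=1 [OK], height=1
  node 14: h_left=-1, h_right=-1, diff=0 [OK], height=0
  node 11: h_left=1, h_right=0, diff=1 [OK], height=2
  node 34: h_left=-1, h_right=-1, diff=0 [OK], height=0
  node 38: h_left=0, h_right=-1, diff=1 [OK], height=1
  node 49: h_left=-1, h_right=-1, diff=0 [OK], height=0
  node 47: h_left=1, h_right=0, diff=1 [OK], height=2
  node 30: h_left=2, h_right=2, diff=0 [OK], height=3
All nodes satisfy the balance condition.
Result: Balanced


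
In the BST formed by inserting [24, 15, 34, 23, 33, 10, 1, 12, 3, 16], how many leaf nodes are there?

Tree built from: [24, 15, 34, 23, 33, 10, 1, 12, 3, 16]
Tree (level-order array): [24, 15, 34, 10, 23, 33, None, 1, 12, 16, None, None, None, None, 3]
Rule: A leaf has 0 children.
Per-node child counts:
  node 24: 2 child(ren)
  node 15: 2 child(ren)
  node 10: 2 child(ren)
  node 1: 1 child(ren)
  node 3: 0 child(ren)
  node 12: 0 child(ren)
  node 23: 1 child(ren)
  node 16: 0 child(ren)
  node 34: 1 child(ren)
  node 33: 0 child(ren)
Matching nodes: [3, 12, 16, 33]
Count of leaf nodes: 4


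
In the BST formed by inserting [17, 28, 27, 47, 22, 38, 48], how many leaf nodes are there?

Tree built from: [17, 28, 27, 47, 22, 38, 48]
Tree (level-order array): [17, None, 28, 27, 47, 22, None, 38, 48]
Rule: A leaf has 0 children.
Per-node child counts:
  node 17: 1 child(ren)
  node 28: 2 child(ren)
  node 27: 1 child(ren)
  node 22: 0 child(ren)
  node 47: 2 child(ren)
  node 38: 0 child(ren)
  node 48: 0 child(ren)
Matching nodes: [22, 38, 48]
Count of leaf nodes: 3


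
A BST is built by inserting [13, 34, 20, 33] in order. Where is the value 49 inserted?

Starting tree (level order): [13, None, 34, 20, None, None, 33]
Insertion path: 13 -> 34
Result: insert 49 as right child of 34
Final tree (level order): [13, None, 34, 20, 49, None, 33]


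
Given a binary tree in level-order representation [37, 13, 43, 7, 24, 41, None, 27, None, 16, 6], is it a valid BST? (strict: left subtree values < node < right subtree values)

Level-order array: [37, 13, 43, 7, 24, 41, None, 27, None, 16, 6]
Validate using subtree bounds (lo, hi): at each node, require lo < value < hi,
then recurse left with hi=value and right with lo=value.
Preorder trace (stopping at first violation):
  at node 37 with bounds (-inf, +inf): OK
  at node 13 with bounds (-inf, 37): OK
  at node 7 with bounds (-inf, 13): OK
  at node 27 with bounds (-inf, 7): VIOLATION
Node 27 violates its bound: not (-inf < 27 < 7).
Result: Not a valid BST


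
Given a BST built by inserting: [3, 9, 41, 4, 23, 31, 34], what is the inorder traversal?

Tree insertion order: [3, 9, 41, 4, 23, 31, 34]
Tree (level-order array): [3, None, 9, 4, 41, None, None, 23, None, None, 31, None, 34]
Inorder traversal: [3, 4, 9, 23, 31, 34, 41]


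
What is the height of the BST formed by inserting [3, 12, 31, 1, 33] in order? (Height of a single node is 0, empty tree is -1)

Insertion order: [3, 12, 31, 1, 33]
Tree (level-order array): [3, 1, 12, None, None, None, 31, None, 33]
Compute height bottom-up (empty subtree = -1):
  height(1) = 1 + max(-1, -1) = 0
  height(33) = 1 + max(-1, -1) = 0
  height(31) = 1 + max(-1, 0) = 1
  height(12) = 1 + max(-1, 1) = 2
  height(3) = 1 + max(0, 2) = 3
Height = 3


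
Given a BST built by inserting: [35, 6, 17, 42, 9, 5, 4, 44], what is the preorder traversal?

Tree insertion order: [35, 6, 17, 42, 9, 5, 4, 44]
Tree (level-order array): [35, 6, 42, 5, 17, None, 44, 4, None, 9]
Preorder traversal: [35, 6, 5, 4, 17, 9, 42, 44]


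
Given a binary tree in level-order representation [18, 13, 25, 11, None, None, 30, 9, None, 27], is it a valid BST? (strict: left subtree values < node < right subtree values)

Level-order array: [18, 13, 25, 11, None, None, 30, 9, None, 27]
Validate using subtree bounds (lo, hi): at each node, require lo < value < hi,
then recurse left with hi=value and right with lo=value.
Preorder trace (stopping at first violation):
  at node 18 with bounds (-inf, +inf): OK
  at node 13 with bounds (-inf, 18): OK
  at node 11 with bounds (-inf, 13): OK
  at node 9 with bounds (-inf, 11): OK
  at node 25 with bounds (18, +inf): OK
  at node 30 with bounds (25, +inf): OK
  at node 27 with bounds (25, 30): OK
No violation found at any node.
Result: Valid BST


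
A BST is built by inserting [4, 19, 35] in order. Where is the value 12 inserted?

Starting tree (level order): [4, None, 19, None, 35]
Insertion path: 4 -> 19
Result: insert 12 as left child of 19
Final tree (level order): [4, None, 19, 12, 35]


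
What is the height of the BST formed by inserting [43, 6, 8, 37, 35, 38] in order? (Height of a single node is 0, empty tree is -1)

Insertion order: [43, 6, 8, 37, 35, 38]
Tree (level-order array): [43, 6, None, None, 8, None, 37, 35, 38]
Compute height bottom-up (empty subtree = -1):
  height(35) = 1 + max(-1, -1) = 0
  height(38) = 1 + max(-1, -1) = 0
  height(37) = 1 + max(0, 0) = 1
  height(8) = 1 + max(-1, 1) = 2
  height(6) = 1 + max(-1, 2) = 3
  height(43) = 1 + max(3, -1) = 4
Height = 4


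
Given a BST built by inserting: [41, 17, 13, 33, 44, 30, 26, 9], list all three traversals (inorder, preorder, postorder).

Tree insertion order: [41, 17, 13, 33, 44, 30, 26, 9]
Tree (level-order array): [41, 17, 44, 13, 33, None, None, 9, None, 30, None, None, None, 26]
Inorder (L, root, R): [9, 13, 17, 26, 30, 33, 41, 44]
Preorder (root, L, R): [41, 17, 13, 9, 33, 30, 26, 44]
Postorder (L, R, root): [9, 13, 26, 30, 33, 17, 44, 41]


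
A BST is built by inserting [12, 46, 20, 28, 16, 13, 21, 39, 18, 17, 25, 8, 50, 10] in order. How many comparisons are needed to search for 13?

Search path for 13: 12 -> 46 -> 20 -> 16 -> 13
Found: True
Comparisons: 5


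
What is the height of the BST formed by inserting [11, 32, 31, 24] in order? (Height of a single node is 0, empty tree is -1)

Insertion order: [11, 32, 31, 24]
Tree (level-order array): [11, None, 32, 31, None, 24]
Compute height bottom-up (empty subtree = -1):
  height(24) = 1 + max(-1, -1) = 0
  height(31) = 1 + max(0, -1) = 1
  height(32) = 1 + max(1, -1) = 2
  height(11) = 1 + max(-1, 2) = 3
Height = 3


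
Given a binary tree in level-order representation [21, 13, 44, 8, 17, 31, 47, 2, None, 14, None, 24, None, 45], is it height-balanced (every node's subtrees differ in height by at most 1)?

Tree (level-order array): [21, 13, 44, 8, 17, 31, 47, 2, None, 14, None, 24, None, 45]
Definition: a tree is height-balanced if, at every node, |h(left) - h(right)| <= 1 (empty subtree has height -1).
Bottom-up per-node check:
  node 2: h_left=-1, h_right=-1, diff=0 [OK], height=0
  node 8: h_left=0, h_right=-1, diff=1 [OK], height=1
  node 14: h_left=-1, h_right=-1, diff=0 [OK], height=0
  node 17: h_left=0, h_right=-1, diff=1 [OK], height=1
  node 13: h_left=1, h_right=1, diff=0 [OK], height=2
  node 24: h_left=-1, h_right=-1, diff=0 [OK], height=0
  node 31: h_left=0, h_right=-1, diff=1 [OK], height=1
  node 45: h_left=-1, h_right=-1, diff=0 [OK], height=0
  node 47: h_left=0, h_right=-1, diff=1 [OK], height=1
  node 44: h_left=1, h_right=1, diff=0 [OK], height=2
  node 21: h_left=2, h_right=2, diff=0 [OK], height=3
All nodes satisfy the balance condition.
Result: Balanced


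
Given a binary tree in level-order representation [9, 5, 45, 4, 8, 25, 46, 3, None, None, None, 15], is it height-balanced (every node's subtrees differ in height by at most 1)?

Tree (level-order array): [9, 5, 45, 4, 8, 25, 46, 3, None, None, None, 15]
Definition: a tree is height-balanced if, at every node, |h(left) - h(right)| <= 1 (empty subtree has height -1).
Bottom-up per-node check:
  node 3: h_left=-1, h_right=-1, diff=0 [OK], height=0
  node 4: h_left=0, h_right=-1, diff=1 [OK], height=1
  node 8: h_left=-1, h_right=-1, diff=0 [OK], height=0
  node 5: h_left=1, h_right=0, diff=1 [OK], height=2
  node 15: h_left=-1, h_right=-1, diff=0 [OK], height=0
  node 25: h_left=0, h_right=-1, diff=1 [OK], height=1
  node 46: h_left=-1, h_right=-1, diff=0 [OK], height=0
  node 45: h_left=1, h_right=0, diff=1 [OK], height=2
  node 9: h_left=2, h_right=2, diff=0 [OK], height=3
All nodes satisfy the balance condition.
Result: Balanced


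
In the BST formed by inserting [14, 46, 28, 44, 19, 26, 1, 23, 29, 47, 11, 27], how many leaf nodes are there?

Tree built from: [14, 46, 28, 44, 19, 26, 1, 23, 29, 47, 11, 27]
Tree (level-order array): [14, 1, 46, None, 11, 28, 47, None, None, 19, 44, None, None, None, 26, 29, None, 23, 27]
Rule: A leaf has 0 children.
Per-node child counts:
  node 14: 2 child(ren)
  node 1: 1 child(ren)
  node 11: 0 child(ren)
  node 46: 2 child(ren)
  node 28: 2 child(ren)
  node 19: 1 child(ren)
  node 26: 2 child(ren)
  node 23: 0 child(ren)
  node 27: 0 child(ren)
  node 44: 1 child(ren)
  node 29: 0 child(ren)
  node 47: 0 child(ren)
Matching nodes: [11, 23, 27, 29, 47]
Count of leaf nodes: 5


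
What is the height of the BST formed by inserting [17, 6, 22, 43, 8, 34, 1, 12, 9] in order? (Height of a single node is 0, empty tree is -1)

Insertion order: [17, 6, 22, 43, 8, 34, 1, 12, 9]
Tree (level-order array): [17, 6, 22, 1, 8, None, 43, None, None, None, 12, 34, None, 9]
Compute height bottom-up (empty subtree = -1):
  height(1) = 1 + max(-1, -1) = 0
  height(9) = 1 + max(-1, -1) = 0
  height(12) = 1 + max(0, -1) = 1
  height(8) = 1 + max(-1, 1) = 2
  height(6) = 1 + max(0, 2) = 3
  height(34) = 1 + max(-1, -1) = 0
  height(43) = 1 + max(0, -1) = 1
  height(22) = 1 + max(-1, 1) = 2
  height(17) = 1 + max(3, 2) = 4
Height = 4


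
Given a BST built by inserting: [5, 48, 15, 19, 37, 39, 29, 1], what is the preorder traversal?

Tree insertion order: [5, 48, 15, 19, 37, 39, 29, 1]
Tree (level-order array): [5, 1, 48, None, None, 15, None, None, 19, None, 37, 29, 39]
Preorder traversal: [5, 1, 48, 15, 19, 37, 29, 39]


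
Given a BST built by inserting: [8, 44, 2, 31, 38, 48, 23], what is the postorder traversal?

Tree insertion order: [8, 44, 2, 31, 38, 48, 23]
Tree (level-order array): [8, 2, 44, None, None, 31, 48, 23, 38]
Postorder traversal: [2, 23, 38, 31, 48, 44, 8]


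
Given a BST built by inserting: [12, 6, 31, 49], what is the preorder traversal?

Tree insertion order: [12, 6, 31, 49]
Tree (level-order array): [12, 6, 31, None, None, None, 49]
Preorder traversal: [12, 6, 31, 49]


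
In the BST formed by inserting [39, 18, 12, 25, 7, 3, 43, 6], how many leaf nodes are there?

Tree built from: [39, 18, 12, 25, 7, 3, 43, 6]
Tree (level-order array): [39, 18, 43, 12, 25, None, None, 7, None, None, None, 3, None, None, 6]
Rule: A leaf has 0 children.
Per-node child counts:
  node 39: 2 child(ren)
  node 18: 2 child(ren)
  node 12: 1 child(ren)
  node 7: 1 child(ren)
  node 3: 1 child(ren)
  node 6: 0 child(ren)
  node 25: 0 child(ren)
  node 43: 0 child(ren)
Matching nodes: [6, 25, 43]
Count of leaf nodes: 3


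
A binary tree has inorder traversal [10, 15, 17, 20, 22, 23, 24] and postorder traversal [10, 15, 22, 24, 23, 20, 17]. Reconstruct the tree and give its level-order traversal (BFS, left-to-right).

Inorder:   [10, 15, 17, 20, 22, 23, 24]
Postorder: [10, 15, 22, 24, 23, 20, 17]
Algorithm: postorder visits root last, so walk postorder right-to-left;
each value is the root of the current inorder slice — split it at that
value, recurse on the right subtree first, then the left.
Recursive splits:
  root=17; inorder splits into left=[10, 15], right=[20, 22, 23, 24]
  root=20; inorder splits into left=[], right=[22, 23, 24]
  root=23; inorder splits into left=[22], right=[24]
  root=24; inorder splits into left=[], right=[]
  root=22; inorder splits into left=[], right=[]
  root=15; inorder splits into left=[10], right=[]
  root=10; inorder splits into left=[], right=[]
Reconstructed level-order: [17, 15, 20, 10, 23, 22, 24]


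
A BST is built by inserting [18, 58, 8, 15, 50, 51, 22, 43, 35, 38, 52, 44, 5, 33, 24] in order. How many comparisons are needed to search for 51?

Search path for 51: 18 -> 58 -> 50 -> 51
Found: True
Comparisons: 4


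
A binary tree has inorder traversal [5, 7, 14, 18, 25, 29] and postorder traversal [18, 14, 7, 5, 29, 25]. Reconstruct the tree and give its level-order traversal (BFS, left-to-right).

Inorder:   [5, 7, 14, 18, 25, 29]
Postorder: [18, 14, 7, 5, 29, 25]
Algorithm: postorder visits root last, so walk postorder right-to-left;
each value is the root of the current inorder slice — split it at that
value, recurse on the right subtree first, then the left.
Recursive splits:
  root=25; inorder splits into left=[5, 7, 14, 18], right=[29]
  root=29; inorder splits into left=[], right=[]
  root=5; inorder splits into left=[], right=[7, 14, 18]
  root=7; inorder splits into left=[], right=[14, 18]
  root=14; inorder splits into left=[], right=[18]
  root=18; inorder splits into left=[], right=[]
Reconstructed level-order: [25, 5, 29, 7, 14, 18]


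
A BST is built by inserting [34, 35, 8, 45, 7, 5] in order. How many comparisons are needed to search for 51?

Search path for 51: 34 -> 35 -> 45
Found: False
Comparisons: 3


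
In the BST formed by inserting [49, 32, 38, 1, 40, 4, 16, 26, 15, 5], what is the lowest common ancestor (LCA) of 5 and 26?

Tree insertion order: [49, 32, 38, 1, 40, 4, 16, 26, 15, 5]
Tree (level-order array): [49, 32, None, 1, 38, None, 4, None, 40, None, 16, None, None, 15, 26, 5]
In a BST, the LCA of p=5, q=26 is the first node v on the
root-to-leaf path with p <= v <= q (go left if both < v, right if both > v).
Walk from root:
  at 49: both 5 and 26 < 49, go left
  at 32: both 5 and 26 < 32, go left
  at 1: both 5 and 26 > 1, go right
  at 4: both 5 and 26 > 4, go right
  at 16: 5 <= 16 <= 26, this is the LCA
LCA = 16


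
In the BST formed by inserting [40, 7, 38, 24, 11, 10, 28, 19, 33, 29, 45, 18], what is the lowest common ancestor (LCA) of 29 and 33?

Tree insertion order: [40, 7, 38, 24, 11, 10, 28, 19, 33, 29, 45, 18]
Tree (level-order array): [40, 7, 45, None, 38, None, None, 24, None, 11, 28, 10, 19, None, 33, None, None, 18, None, 29]
In a BST, the LCA of p=29, q=33 is the first node v on the
root-to-leaf path with p <= v <= q (go left if both < v, right if both > v).
Walk from root:
  at 40: both 29 and 33 < 40, go left
  at 7: both 29 and 33 > 7, go right
  at 38: both 29 and 33 < 38, go left
  at 24: both 29 and 33 > 24, go right
  at 28: both 29 and 33 > 28, go right
  at 33: 29 <= 33 <= 33, this is the LCA
LCA = 33


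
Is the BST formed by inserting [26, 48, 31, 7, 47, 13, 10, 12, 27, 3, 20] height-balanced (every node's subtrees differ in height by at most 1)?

Tree (level-order array): [26, 7, 48, 3, 13, 31, None, None, None, 10, 20, 27, 47, None, 12]
Definition: a tree is height-balanced if, at every node, |h(left) - h(right)| <= 1 (empty subtree has height -1).
Bottom-up per-node check:
  node 3: h_left=-1, h_right=-1, diff=0 [OK], height=0
  node 12: h_left=-1, h_right=-1, diff=0 [OK], height=0
  node 10: h_left=-1, h_right=0, diff=1 [OK], height=1
  node 20: h_left=-1, h_right=-1, diff=0 [OK], height=0
  node 13: h_left=1, h_right=0, diff=1 [OK], height=2
  node 7: h_left=0, h_right=2, diff=2 [FAIL (|0-2|=2 > 1)], height=3
  node 27: h_left=-1, h_right=-1, diff=0 [OK], height=0
  node 47: h_left=-1, h_right=-1, diff=0 [OK], height=0
  node 31: h_left=0, h_right=0, diff=0 [OK], height=1
  node 48: h_left=1, h_right=-1, diff=2 [FAIL (|1--1|=2 > 1)], height=2
  node 26: h_left=3, h_right=2, diff=1 [OK], height=4
Node 7 violates the condition: |0 - 2| = 2 > 1.
Result: Not balanced


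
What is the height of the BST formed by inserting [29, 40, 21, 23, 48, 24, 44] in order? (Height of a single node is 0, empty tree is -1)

Insertion order: [29, 40, 21, 23, 48, 24, 44]
Tree (level-order array): [29, 21, 40, None, 23, None, 48, None, 24, 44]
Compute height bottom-up (empty subtree = -1):
  height(24) = 1 + max(-1, -1) = 0
  height(23) = 1 + max(-1, 0) = 1
  height(21) = 1 + max(-1, 1) = 2
  height(44) = 1 + max(-1, -1) = 0
  height(48) = 1 + max(0, -1) = 1
  height(40) = 1 + max(-1, 1) = 2
  height(29) = 1 + max(2, 2) = 3
Height = 3


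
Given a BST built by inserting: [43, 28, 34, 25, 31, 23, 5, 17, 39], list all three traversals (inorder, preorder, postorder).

Tree insertion order: [43, 28, 34, 25, 31, 23, 5, 17, 39]
Tree (level-order array): [43, 28, None, 25, 34, 23, None, 31, 39, 5, None, None, None, None, None, None, 17]
Inorder (L, root, R): [5, 17, 23, 25, 28, 31, 34, 39, 43]
Preorder (root, L, R): [43, 28, 25, 23, 5, 17, 34, 31, 39]
Postorder (L, R, root): [17, 5, 23, 25, 31, 39, 34, 28, 43]


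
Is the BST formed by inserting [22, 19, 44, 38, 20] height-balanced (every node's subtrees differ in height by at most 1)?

Tree (level-order array): [22, 19, 44, None, 20, 38]
Definition: a tree is height-balanced if, at every node, |h(left) - h(right)| <= 1 (empty subtree has height -1).
Bottom-up per-node check:
  node 20: h_left=-1, h_right=-1, diff=0 [OK], height=0
  node 19: h_left=-1, h_right=0, diff=1 [OK], height=1
  node 38: h_left=-1, h_right=-1, diff=0 [OK], height=0
  node 44: h_left=0, h_right=-1, diff=1 [OK], height=1
  node 22: h_left=1, h_right=1, diff=0 [OK], height=2
All nodes satisfy the balance condition.
Result: Balanced


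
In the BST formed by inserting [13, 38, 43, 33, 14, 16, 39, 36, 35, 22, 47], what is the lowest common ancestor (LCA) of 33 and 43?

Tree insertion order: [13, 38, 43, 33, 14, 16, 39, 36, 35, 22, 47]
Tree (level-order array): [13, None, 38, 33, 43, 14, 36, 39, 47, None, 16, 35, None, None, None, None, None, None, 22]
In a BST, the LCA of p=33, q=43 is the first node v on the
root-to-leaf path with p <= v <= q (go left if both < v, right if both > v).
Walk from root:
  at 13: both 33 and 43 > 13, go right
  at 38: 33 <= 38 <= 43, this is the LCA
LCA = 38


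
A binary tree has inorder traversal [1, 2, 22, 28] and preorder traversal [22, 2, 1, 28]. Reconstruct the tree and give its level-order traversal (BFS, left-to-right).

Inorder:  [1, 2, 22, 28]
Preorder: [22, 2, 1, 28]
Algorithm: preorder visits root first, so consume preorder in order;
for each root, split the current inorder slice at that value into
left-subtree inorder and right-subtree inorder, then recurse.
Recursive splits:
  root=22; inorder splits into left=[1, 2], right=[28]
  root=2; inorder splits into left=[1], right=[]
  root=1; inorder splits into left=[], right=[]
  root=28; inorder splits into left=[], right=[]
Reconstructed level-order: [22, 2, 28, 1]


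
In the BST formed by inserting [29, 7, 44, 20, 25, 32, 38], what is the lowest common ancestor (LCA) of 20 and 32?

Tree insertion order: [29, 7, 44, 20, 25, 32, 38]
Tree (level-order array): [29, 7, 44, None, 20, 32, None, None, 25, None, 38]
In a BST, the LCA of p=20, q=32 is the first node v on the
root-to-leaf path with p <= v <= q (go left if both < v, right if both > v).
Walk from root:
  at 29: 20 <= 29 <= 32, this is the LCA
LCA = 29


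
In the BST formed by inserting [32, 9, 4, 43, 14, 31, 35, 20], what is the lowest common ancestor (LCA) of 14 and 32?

Tree insertion order: [32, 9, 4, 43, 14, 31, 35, 20]
Tree (level-order array): [32, 9, 43, 4, 14, 35, None, None, None, None, 31, None, None, 20]
In a BST, the LCA of p=14, q=32 is the first node v on the
root-to-leaf path with p <= v <= q (go left if both < v, right if both > v).
Walk from root:
  at 32: 14 <= 32 <= 32, this is the LCA
LCA = 32


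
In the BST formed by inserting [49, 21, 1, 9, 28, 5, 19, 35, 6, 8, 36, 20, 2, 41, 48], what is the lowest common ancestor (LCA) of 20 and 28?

Tree insertion order: [49, 21, 1, 9, 28, 5, 19, 35, 6, 8, 36, 20, 2, 41, 48]
Tree (level-order array): [49, 21, None, 1, 28, None, 9, None, 35, 5, 19, None, 36, 2, 6, None, 20, None, 41, None, None, None, 8, None, None, None, 48]
In a BST, the LCA of p=20, q=28 is the first node v on the
root-to-leaf path with p <= v <= q (go left if both < v, right if both > v).
Walk from root:
  at 49: both 20 and 28 < 49, go left
  at 21: 20 <= 21 <= 28, this is the LCA
LCA = 21


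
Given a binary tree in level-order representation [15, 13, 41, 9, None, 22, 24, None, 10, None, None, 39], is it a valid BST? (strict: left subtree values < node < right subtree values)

Level-order array: [15, 13, 41, 9, None, 22, 24, None, 10, None, None, 39]
Validate using subtree bounds (lo, hi): at each node, require lo < value < hi,
then recurse left with hi=value and right with lo=value.
Preorder trace (stopping at first violation):
  at node 15 with bounds (-inf, +inf): OK
  at node 13 with bounds (-inf, 15): OK
  at node 9 with bounds (-inf, 13): OK
  at node 10 with bounds (9, 13): OK
  at node 41 with bounds (15, +inf): OK
  at node 22 with bounds (15, 41): OK
  at node 24 with bounds (41, +inf): VIOLATION
Node 24 violates its bound: not (41 < 24 < +inf).
Result: Not a valid BST


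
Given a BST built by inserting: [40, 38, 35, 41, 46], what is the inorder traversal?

Tree insertion order: [40, 38, 35, 41, 46]
Tree (level-order array): [40, 38, 41, 35, None, None, 46]
Inorder traversal: [35, 38, 40, 41, 46]


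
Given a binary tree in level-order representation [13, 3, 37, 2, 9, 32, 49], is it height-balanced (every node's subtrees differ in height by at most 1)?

Tree (level-order array): [13, 3, 37, 2, 9, 32, 49]
Definition: a tree is height-balanced if, at every node, |h(left) - h(right)| <= 1 (empty subtree has height -1).
Bottom-up per-node check:
  node 2: h_left=-1, h_right=-1, diff=0 [OK], height=0
  node 9: h_left=-1, h_right=-1, diff=0 [OK], height=0
  node 3: h_left=0, h_right=0, diff=0 [OK], height=1
  node 32: h_left=-1, h_right=-1, diff=0 [OK], height=0
  node 49: h_left=-1, h_right=-1, diff=0 [OK], height=0
  node 37: h_left=0, h_right=0, diff=0 [OK], height=1
  node 13: h_left=1, h_right=1, diff=0 [OK], height=2
All nodes satisfy the balance condition.
Result: Balanced


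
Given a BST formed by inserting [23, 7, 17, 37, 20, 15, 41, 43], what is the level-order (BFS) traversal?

Tree insertion order: [23, 7, 17, 37, 20, 15, 41, 43]
Tree (level-order array): [23, 7, 37, None, 17, None, 41, 15, 20, None, 43]
BFS from the root, enqueuing left then right child of each popped node:
  queue [23] -> pop 23, enqueue [7, 37], visited so far: [23]
  queue [7, 37] -> pop 7, enqueue [17], visited so far: [23, 7]
  queue [37, 17] -> pop 37, enqueue [41], visited so far: [23, 7, 37]
  queue [17, 41] -> pop 17, enqueue [15, 20], visited so far: [23, 7, 37, 17]
  queue [41, 15, 20] -> pop 41, enqueue [43], visited so far: [23, 7, 37, 17, 41]
  queue [15, 20, 43] -> pop 15, enqueue [none], visited so far: [23, 7, 37, 17, 41, 15]
  queue [20, 43] -> pop 20, enqueue [none], visited so far: [23, 7, 37, 17, 41, 15, 20]
  queue [43] -> pop 43, enqueue [none], visited so far: [23, 7, 37, 17, 41, 15, 20, 43]
Result: [23, 7, 37, 17, 41, 15, 20, 43]


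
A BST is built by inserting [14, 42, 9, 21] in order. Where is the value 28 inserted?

Starting tree (level order): [14, 9, 42, None, None, 21]
Insertion path: 14 -> 42 -> 21
Result: insert 28 as right child of 21
Final tree (level order): [14, 9, 42, None, None, 21, None, None, 28]


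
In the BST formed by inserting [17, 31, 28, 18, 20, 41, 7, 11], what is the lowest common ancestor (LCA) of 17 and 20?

Tree insertion order: [17, 31, 28, 18, 20, 41, 7, 11]
Tree (level-order array): [17, 7, 31, None, 11, 28, 41, None, None, 18, None, None, None, None, 20]
In a BST, the LCA of p=17, q=20 is the first node v on the
root-to-leaf path with p <= v <= q (go left if both < v, right if both > v).
Walk from root:
  at 17: 17 <= 17 <= 20, this is the LCA
LCA = 17


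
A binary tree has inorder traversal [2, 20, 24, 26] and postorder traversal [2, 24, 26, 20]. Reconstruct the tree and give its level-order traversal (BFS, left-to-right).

Inorder:   [2, 20, 24, 26]
Postorder: [2, 24, 26, 20]
Algorithm: postorder visits root last, so walk postorder right-to-left;
each value is the root of the current inorder slice — split it at that
value, recurse on the right subtree first, then the left.
Recursive splits:
  root=20; inorder splits into left=[2], right=[24, 26]
  root=26; inorder splits into left=[24], right=[]
  root=24; inorder splits into left=[], right=[]
  root=2; inorder splits into left=[], right=[]
Reconstructed level-order: [20, 2, 26, 24]


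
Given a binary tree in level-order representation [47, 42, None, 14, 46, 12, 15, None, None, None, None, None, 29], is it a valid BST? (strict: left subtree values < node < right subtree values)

Level-order array: [47, 42, None, 14, 46, 12, 15, None, None, None, None, None, 29]
Validate using subtree bounds (lo, hi): at each node, require lo < value < hi,
then recurse left with hi=value and right with lo=value.
Preorder trace (stopping at first violation):
  at node 47 with bounds (-inf, +inf): OK
  at node 42 with bounds (-inf, 47): OK
  at node 14 with bounds (-inf, 42): OK
  at node 12 with bounds (-inf, 14): OK
  at node 15 with bounds (14, 42): OK
  at node 29 with bounds (15, 42): OK
  at node 46 with bounds (42, 47): OK
No violation found at any node.
Result: Valid BST


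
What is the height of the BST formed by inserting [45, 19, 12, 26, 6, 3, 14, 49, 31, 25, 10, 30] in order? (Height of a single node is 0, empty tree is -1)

Insertion order: [45, 19, 12, 26, 6, 3, 14, 49, 31, 25, 10, 30]
Tree (level-order array): [45, 19, 49, 12, 26, None, None, 6, 14, 25, 31, 3, 10, None, None, None, None, 30]
Compute height bottom-up (empty subtree = -1):
  height(3) = 1 + max(-1, -1) = 0
  height(10) = 1 + max(-1, -1) = 0
  height(6) = 1 + max(0, 0) = 1
  height(14) = 1 + max(-1, -1) = 0
  height(12) = 1 + max(1, 0) = 2
  height(25) = 1 + max(-1, -1) = 0
  height(30) = 1 + max(-1, -1) = 0
  height(31) = 1 + max(0, -1) = 1
  height(26) = 1 + max(0, 1) = 2
  height(19) = 1 + max(2, 2) = 3
  height(49) = 1 + max(-1, -1) = 0
  height(45) = 1 + max(3, 0) = 4
Height = 4


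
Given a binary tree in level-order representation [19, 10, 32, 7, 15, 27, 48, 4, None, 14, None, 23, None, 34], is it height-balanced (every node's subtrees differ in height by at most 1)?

Tree (level-order array): [19, 10, 32, 7, 15, 27, 48, 4, None, 14, None, 23, None, 34]
Definition: a tree is height-balanced if, at every node, |h(left) - h(right)| <= 1 (empty subtree has height -1).
Bottom-up per-node check:
  node 4: h_left=-1, h_right=-1, diff=0 [OK], height=0
  node 7: h_left=0, h_right=-1, diff=1 [OK], height=1
  node 14: h_left=-1, h_right=-1, diff=0 [OK], height=0
  node 15: h_left=0, h_right=-1, diff=1 [OK], height=1
  node 10: h_left=1, h_right=1, diff=0 [OK], height=2
  node 23: h_left=-1, h_right=-1, diff=0 [OK], height=0
  node 27: h_left=0, h_right=-1, diff=1 [OK], height=1
  node 34: h_left=-1, h_right=-1, diff=0 [OK], height=0
  node 48: h_left=0, h_right=-1, diff=1 [OK], height=1
  node 32: h_left=1, h_right=1, diff=0 [OK], height=2
  node 19: h_left=2, h_right=2, diff=0 [OK], height=3
All nodes satisfy the balance condition.
Result: Balanced


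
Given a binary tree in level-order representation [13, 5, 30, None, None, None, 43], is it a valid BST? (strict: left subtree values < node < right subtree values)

Level-order array: [13, 5, 30, None, None, None, 43]
Validate using subtree bounds (lo, hi): at each node, require lo < value < hi,
then recurse left with hi=value and right with lo=value.
Preorder trace (stopping at first violation):
  at node 13 with bounds (-inf, +inf): OK
  at node 5 with bounds (-inf, 13): OK
  at node 30 with bounds (13, +inf): OK
  at node 43 with bounds (30, +inf): OK
No violation found at any node.
Result: Valid BST


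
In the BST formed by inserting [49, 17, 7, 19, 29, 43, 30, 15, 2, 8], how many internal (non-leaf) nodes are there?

Tree built from: [49, 17, 7, 19, 29, 43, 30, 15, 2, 8]
Tree (level-order array): [49, 17, None, 7, 19, 2, 15, None, 29, None, None, 8, None, None, 43, None, None, 30]
Rule: An internal node has at least one child.
Per-node child counts:
  node 49: 1 child(ren)
  node 17: 2 child(ren)
  node 7: 2 child(ren)
  node 2: 0 child(ren)
  node 15: 1 child(ren)
  node 8: 0 child(ren)
  node 19: 1 child(ren)
  node 29: 1 child(ren)
  node 43: 1 child(ren)
  node 30: 0 child(ren)
Matching nodes: [49, 17, 7, 15, 19, 29, 43]
Count of internal (non-leaf) nodes: 7


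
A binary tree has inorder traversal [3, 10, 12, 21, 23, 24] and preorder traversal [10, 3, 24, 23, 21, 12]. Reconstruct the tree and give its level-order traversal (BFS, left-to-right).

Inorder:  [3, 10, 12, 21, 23, 24]
Preorder: [10, 3, 24, 23, 21, 12]
Algorithm: preorder visits root first, so consume preorder in order;
for each root, split the current inorder slice at that value into
left-subtree inorder and right-subtree inorder, then recurse.
Recursive splits:
  root=10; inorder splits into left=[3], right=[12, 21, 23, 24]
  root=3; inorder splits into left=[], right=[]
  root=24; inorder splits into left=[12, 21, 23], right=[]
  root=23; inorder splits into left=[12, 21], right=[]
  root=21; inorder splits into left=[12], right=[]
  root=12; inorder splits into left=[], right=[]
Reconstructed level-order: [10, 3, 24, 23, 21, 12]


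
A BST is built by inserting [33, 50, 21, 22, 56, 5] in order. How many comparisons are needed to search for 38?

Search path for 38: 33 -> 50
Found: False
Comparisons: 2


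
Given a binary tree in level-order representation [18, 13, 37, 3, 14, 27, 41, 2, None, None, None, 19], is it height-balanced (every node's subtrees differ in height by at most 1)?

Tree (level-order array): [18, 13, 37, 3, 14, 27, 41, 2, None, None, None, 19]
Definition: a tree is height-balanced if, at every node, |h(left) - h(right)| <= 1 (empty subtree has height -1).
Bottom-up per-node check:
  node 2: h_left=-1, h_right=-1, diff=0 [OK], height=0
  node 3: h_left=0, h_right=-1, diff=1 [OK], height=1
  node 14: h_left=-1, h_right=-1, diff=0 [OK], height=0
  node 13: h_left=1, h_right=0, diff=1 [OK], height=2
  node 19: h_left=-1, h_right=-1, diff=0 [OK], height=0
  node 27: h_left=0, h_right=-1, diff=1 [OK], height=1
  node 41: h_left=-1, h_right=-1, diff=0 [OK], height=0
  node 37: h_left=1, h_right=0, diff=1 [OK], height=2
  node 18: h_left=2, h_right=2, diff=0 [OK], height=3
All nodes satisfy the balance condition.
Result: Balanced


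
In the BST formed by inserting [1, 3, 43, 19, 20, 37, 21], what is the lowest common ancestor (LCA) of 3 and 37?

Tree insertion order: [1, 3, 43, 19, 20, 37, 21]
Tree (level-order array): [1, None, 3, None, 43, 19, None, None, 20, None, 37, 21]
In a BST, the LCA of p=3, q=37 is the first node v on the
root-to-leaf path with p <= v <= q (go left if both < v, right if both > v).
Walk from root:
  at 1: both 3 and 37 > 1, go right
  at 3: 3 <= 3 <= 37, this is the LCA
LCA = 3


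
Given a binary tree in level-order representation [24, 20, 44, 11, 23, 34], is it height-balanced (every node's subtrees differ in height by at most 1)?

Tree (level-order array): [24, 20, 44, 11, 23, 34]
Definition: a tree is height-balanced if, at every node, |h(left) - h(right)| <= 1 (empty subtree has height -1).
Bottom-up per-node check:
  node 11: h_left=-1, h_right=-1, diff=0 [OK], height=0
  node 23: h_left=-1, h_right=-1, diff=0 [OK], height=0
  node 20: h_left=0, h_right=0, diff=0 [OK], height=1
  node 34: h_left=-1, h_right=-1, diff=0 [OK], height=0
  node 44: h_left=0, h_right=-1, diff=1 [OK], height=1
  node 24: h_left=1, h_right=1, diff=0 [OK], height=2
All nodes satisfy the balance condition.
Result: Balanced


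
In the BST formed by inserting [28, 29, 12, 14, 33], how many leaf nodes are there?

Tree built from: [28, 29, 12, 14, 33]
Tree (level-order array): [28, 12, 29, None, 14, None, 33]
Rule: A leaf has 0 children.
Per-node child counts:
  node 28: 2 child(ren)
  node 12: 1 child(ren)
  node 14: 0 child(ren)
  node 29: 1 child(ren)
  node 33: 0 child(ren)
Matching nodes: [14, 33]
Count of leaf nodes: 2


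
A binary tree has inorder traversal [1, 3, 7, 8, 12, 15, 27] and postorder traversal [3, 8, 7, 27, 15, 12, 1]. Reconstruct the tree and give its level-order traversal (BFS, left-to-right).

Inorder:   [1, 3, 7, 8, 12, 15, 27]
Postorder: [3, 8, 7, 27, 15, 12, 1]
Algorithm: postorder visits root last, so walk postorder right-to-left;
each value is the root of the current inorder slice — split it at that
value, recurse on the right subtree first, then the left.
Recursive splits:
  root=1; inorder splits into left=[], right=[3, 7, 8, 12, 15, 27]
  root=12; inorder splits into left=[3, 7, 8], right=[15, 27]
  root=15; inorder splits into left=[], right=[27]
  root=27; inorder splits into left=[], right=[]
  root=7; inorder splits into left=[3], right=[8]
  root=8; inorder splits into left=[], right=[]
  root=3; inorder splits into left=[], right=[]
Reconstructed level-order: [1, 12, 7, 15, 3, 8, 27]


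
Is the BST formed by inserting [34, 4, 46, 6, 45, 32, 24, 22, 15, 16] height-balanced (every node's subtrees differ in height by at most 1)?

Tree (level-order array): [34, 4, 46, None, 6, 45, None, None, 32, None, None, 24, None, 22, None, 15, None, None, 16]
Definition: a tree is height-balanced if, at every node, |h(left) - h(right)| <= 1 (empty subtree has height -1).
Bottom-up per-node check:
  node 16: h_left=-1, h_right=-1, diff=0 [OK], height=0
  node 15: h_left=-1, h_right=0, diff=1 [OK], height=1
  node 22: h_left=1, h_right=-1, diff=2 [FAIL (|1--1|=2 > 1)], height=2
  node 24: h_left=2, h_right=-1, diff=3 [FAIL (|2--1|=3 > 1)], height=3
  node 32: h_left=3, h_right=-1, diff=4 [FAIL (|3--1|=4 > 1)], height=4
  node 6: h_left=-1, h_right=4, diff=5 [FAIL (|-1-4|=5 > 1)], height=5
  node 4: h_left=-1, h_right=5, diff=6 [FAIL (|-1-5|=6 > 1)], height=6
  node 45: h_left=-1, h_right=-1, diff=0 [OK], height=0
  node 46: h_left=0, h_right=-1, diff=1 [OK], height=1
  node 34: h_left=6, h_right=1, diff=5 [FAIL (|6-1|=5 > 1)], height=7
Node 22 violates the condition: |1 - -1| = 2 > 1.
Result: Not balanced


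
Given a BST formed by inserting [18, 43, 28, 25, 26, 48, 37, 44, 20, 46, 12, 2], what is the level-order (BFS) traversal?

Tree insertion order: [18, 43, 28, 25, 26, 48, 37, 44, 20, 46, 12, 2]
Tree (level-order array): [18, 12, 43, 2, None, 28, 48, None, None, 25, 37, 44, None, 20, 26, None, None, None, 46]
BFS from the root, enqueuing left then right child of each popped node:
  queue [18] -> pop 18, enqueue [12, 43], visited so far: [18]
  queue [12, 43] -> pop 12, enqueue [2], visited so far: [18, 12]
  queue [43, 2] -> pop 43, enqueue [28, 48], visited so far: [18, 12, 43]
  queue [2, 28, 48] -> pop 2, enqueue [none], visited so far: [18, 12, 43, 2]
  queue [28, 48] -> pop 28, enqueue [25, 37], visited so far: [18, 12, 43, 2, 28]
  queue [48, 25, 37] -> pop 48, enqueue [44], visited so far: [18, 12, 43, 2, 28, 48]
  queue [25, 37, 44] -> pop 25, enqueue [20, 26], visited so far: [18, 12, 43, 2, 28, 48, 25]
  queue [37, 44, 20, 26] -> pop 37, enqueue [none], visited so far: [18, 12, 43, 2, 28, 48, 25, 37]
  queue [44, 20, 26] -> pop 44, enqueue [46], visited so far: [18, 12, 43, 2, 28, 48, 25, 37, 44]
  queue [20, 26, 46] -> pop 20, enqueue [none], visited so far: [18, 12, 43, 2, 28, 48, 25, 37, 44, 20]
  queue [26, 46] -> pop 26, enqueue [none], visited so far: [18, 12, 43, 2, 28, 48, 25, 37, 44, 20, 26]
  queue [46] -> pop 46, enqueue [none], visited so far: [18, 12, 43, 2, 28, 48, 25, 37, 44, 20, 26, 46]
Result: [18, 12, 43, 2, 28, 48, 25, 37, 44, 20, 26, 46]


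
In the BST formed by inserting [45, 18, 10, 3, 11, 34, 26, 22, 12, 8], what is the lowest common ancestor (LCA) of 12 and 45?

Tree insertion order: [45, 18, 10, 3, 11, 34, 26, 22, 12, 8]
Tree (level-order array): [45, 18, None, 10, 34, 3, 11, 26, None, None, 8, None, 12, 22]
In a BST, the LCA of p=12, q=45 is the first node v on the
root-to-leaf path with p <= v <= q (go left if both < v, right if both > v).
Walk from root:
  at 45: 12 <= 45 <= 45, this is the LCA
LCA = 45


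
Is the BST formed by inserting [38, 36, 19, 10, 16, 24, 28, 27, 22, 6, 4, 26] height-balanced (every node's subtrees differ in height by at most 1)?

Tree (level-order array): [38, 36, None, 19, None, 10, 24, 6, 16, 22, 28, 4, None, None, None, None, None, 27, None, None, None, 26]
Definition: a tree is height-balanced if, at every node, |h(left) - h(right)| <= 1 (empty subtree has height -1).
Bottom-up per-node check:
  node 4: h_left=-1, h_right=-1, diff=0 [OK], height=0
  node 6: h_left=0, h_right=-1, diff=1 [OK], height=1
  node 16: h_left=-1, h_right=-1, diff=0 [OK], height=0
  node 10: h_left=1, h_right=0, diff=1 [OK], height=2
  node 22: h_left=-1, h_right=-1, diff=0 [OK], height=0
  node 26: h_left=-1, h_right=-1, diff=0 [OK], height=0
  node 27: h_left=0, h_right=-1, diff=1 [OK], height=1
  node 28: h_left=1, h_right=-1, diff=2 [FAIL (|1--1|=2 > 1)], height=2
  node 24: h_left=0, h_right=2, diff=2 [FAIL (|0-2|=2 > 1)], height=3
  node 19: h_left=2, h_right=3, diff=1 [OK], height=4
  node 36: h_left=4, h_right=-1, diff=5 [FAIL (|4--1|=5 > 1)], height=5
  node 38: h_left=5, h_right=-1, diff=6 [FAIL (|5--1|=6 > 1)], height=6
Node 28 violates the condition: |1 - -1| = 2 > 1.
Result: Not balanced


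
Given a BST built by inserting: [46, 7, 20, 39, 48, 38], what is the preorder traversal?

Tree insertion order: [46, 7, 20, 39, 48, 38]
Tree (level-order array): [46, 7, 48, None, 20, None, None, None, 39, 38]
Preorder traversal: [46, 7, 20, 39, 38, 48]


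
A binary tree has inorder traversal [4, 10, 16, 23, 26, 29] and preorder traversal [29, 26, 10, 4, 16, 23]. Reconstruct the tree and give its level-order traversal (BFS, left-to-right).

Inorder:  [4, 10, 16, 23, 26, 29]
Preorder: [29, 26, 10, 4, 16, 23]
Algorithm: preorder visits root first, so consume preorder in order;
for each root, split the current inorder slice at that value into
left-subtree inorder and right-subtree inorder, then recurse.
Recursive splits:
  root=29; inorder splits into left=[4, 10, 16, 23, 26], right=[]
  root=26; inorder splits into left=[4, 10, 16, 23], right=[]
  root=10; inorder splits into left=[4], right=[16, 23]
  root=4; inorder splits into left=[], right=[]
  root=16; inorder splits into left=[], right=[23]
  root=23; inorder splits into left=[], right=[]
Reconstructed level-order: [29, 26, 10, 4, 16, 23]
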